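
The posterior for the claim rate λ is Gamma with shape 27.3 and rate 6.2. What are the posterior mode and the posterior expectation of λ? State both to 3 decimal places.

Mode = (α−1)/β = 26.3/6.2 = 4.242.
Mean = α/β = 27.3/6.2 = 4.403.

MAP = 4.242, posterior mean = 4.403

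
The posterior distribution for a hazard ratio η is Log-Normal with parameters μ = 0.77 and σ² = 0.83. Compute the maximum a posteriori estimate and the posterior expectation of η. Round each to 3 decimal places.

η_MAP = 0.942, E[η|data] = 3.271

Mode = exp(μ − σ²) = exp(-0.06) = 0.942.
Mean = exp(μ + σ²/2) = exp(1.185) = 3.271.
Mean > mode: the posterior has a right tail.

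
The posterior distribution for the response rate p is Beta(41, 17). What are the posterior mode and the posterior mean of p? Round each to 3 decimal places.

p_MAP = 0.714, E[p|data] = 0.707

Mode = (41−1)/(41+17−2) = 40/56 = 0.714.
Mean = 41/(41+17) = 41/58 = 0.707.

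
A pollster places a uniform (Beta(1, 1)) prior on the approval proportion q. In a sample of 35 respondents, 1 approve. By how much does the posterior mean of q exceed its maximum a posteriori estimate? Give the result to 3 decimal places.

0.025

Posterior: Beta(1+1, 1+34) = Beta(2, 35).
Mode = (2−1)/(2+35−2) = 1/35 = 0.029.
With a flat prior the MAP equals the MLE, 1/35.
Mean = 2/(2+35) = 2/37 = 0.054.
Difference = 0.054 − 0.029 = 0.025.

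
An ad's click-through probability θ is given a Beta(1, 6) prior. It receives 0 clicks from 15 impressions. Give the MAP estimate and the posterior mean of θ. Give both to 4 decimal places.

Posterior: Beta(1+0, 6+15) = Beta(1, 21).
Since α = 1 ≤ 1 and β > 1, the Beta density is monotone decreasing on [0,1]; the mode is at 0.
Mean = 1/(1+21) = 0.0455.
The posterior is right-skewed, so the mean exceeds the mode.

MAP estimate = 0.0000, posterior mean = 0.0455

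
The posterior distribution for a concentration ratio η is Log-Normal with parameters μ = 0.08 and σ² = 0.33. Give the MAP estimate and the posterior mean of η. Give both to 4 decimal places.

MAP = 0.7788; posterior mean = 1.2776

Mode = exp(μ − σ²) = exp(-0.25) = 0.7788.
Mean = exp(μ + σ²/2) = exp(0.245) = 1.2776.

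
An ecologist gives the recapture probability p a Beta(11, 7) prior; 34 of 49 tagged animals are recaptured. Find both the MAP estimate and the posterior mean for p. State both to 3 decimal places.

Posterior: Beta(11+34, 7+15) = Beta(45, 22).
Mode = (45−1)/(45+22−2) = 44/65 = 0.677.
Mean = 45/(45+22) = 45/67 = 0.672.

MAP: 0.677. Posterior mean: 0.672.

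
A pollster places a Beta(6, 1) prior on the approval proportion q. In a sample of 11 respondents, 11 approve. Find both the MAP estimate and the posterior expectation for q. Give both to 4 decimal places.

q_MAP = 1.0000, E[q|data] = 0.9444

Posterior: Beta(6+11, 1+0) = Beta(17, 1).
Since β = 1 ≤ 1 and α > 1, the Beta density is monotone increasing on [0,1]; the mode is at 1.
Mean = 17/(17+1) = 0.9444.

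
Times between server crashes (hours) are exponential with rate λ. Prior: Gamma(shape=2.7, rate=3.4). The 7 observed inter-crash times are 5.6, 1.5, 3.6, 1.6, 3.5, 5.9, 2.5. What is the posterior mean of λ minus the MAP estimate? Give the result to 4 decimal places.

0.0362

Σ times = 24.2. Posterior: Gamma(shape = 2.7+7 = 9.7, rate = 3.4+24.2 = 27.6).
Mode = (α−1)/β = 8.7/27.6 = 0.3152.
Mean = α/β = 9.7/27.6 = 0.3514.
Difference = 0.3514 − 0.3152 = 0.0362.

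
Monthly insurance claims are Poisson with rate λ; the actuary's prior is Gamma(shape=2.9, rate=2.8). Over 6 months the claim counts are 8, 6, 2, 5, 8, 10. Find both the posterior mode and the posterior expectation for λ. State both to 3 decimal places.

Σ counts = 39. Posterior: Gamma(shape = 2.9+39 = 41.9, rate = 2.8+6 = 8.8).
Mode = (α−1)/β = 40.9/8.8 = 4.648.
Mean = α/β = 41.9/8.8 = 4.761.
Mean > mode: the posterior has a right tail.

posterior mode = 4.648, posterior expectation = 4.761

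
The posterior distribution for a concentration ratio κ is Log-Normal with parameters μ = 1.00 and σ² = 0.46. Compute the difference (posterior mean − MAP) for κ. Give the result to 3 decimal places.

Mode = exp(μ − σ²) = exp(0.54) = 1.716.
Mean = exp(μ + σ²/2) = exp(1.230) = 3.421.
Difference = 3.421 − 1.716 = 1.705.
Right-skewed posterior ⇒ mode < mean.

1.705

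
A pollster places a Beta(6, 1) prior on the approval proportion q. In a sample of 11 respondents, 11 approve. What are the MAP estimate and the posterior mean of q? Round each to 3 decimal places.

q_MAP = 1.000, E[q|data] = 0.944

Posterior: Beta(6+11, 1+0) = Beta(17, 1).
Since β = 1 ≤ 1 and α > 1, the Beta density is monotone increasing on [0,1]; the mode is at 1.
Mean = 17/(17+1) = 0.944.
Mode > mean: the posterior has a left tail.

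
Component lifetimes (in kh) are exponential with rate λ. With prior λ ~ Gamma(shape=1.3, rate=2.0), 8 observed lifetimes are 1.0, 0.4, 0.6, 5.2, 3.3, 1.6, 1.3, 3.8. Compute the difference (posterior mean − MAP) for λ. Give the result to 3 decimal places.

0.052

Σ times = 17.2. Posterior: Gamma(shape = 1.3+8 = 9.3, rate = 2.0+17.2 = 19.2).
Mode = (α−1)/β = 8.3/19.2 = 0.432.
Mean = α/β = 9.3/19.2 = 0.484.
Difference = 0.484 − 0.432 = 0.052.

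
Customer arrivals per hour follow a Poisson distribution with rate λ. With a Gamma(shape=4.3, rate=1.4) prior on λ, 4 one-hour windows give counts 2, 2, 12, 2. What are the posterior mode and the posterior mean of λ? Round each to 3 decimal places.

MAP: 3.944. Posterior mean: 4.130.

Σ counts = 18. Posterior: Gamma(shape = 4.3+18 = 22.3, rate = 1.4+4 = 5.4).
Mode = (α−1)/β = 21.3/5.4 = 3.944.
Mean = α/β = 22.3/5.4 = 4.130.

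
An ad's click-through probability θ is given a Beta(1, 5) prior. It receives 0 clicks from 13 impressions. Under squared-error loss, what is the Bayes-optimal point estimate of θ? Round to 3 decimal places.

Posterior: Beta(1+0, 5+13) = Beta(1, 18).
Since α = 1 ≤ 1 and β > 1, the Beta density is monotone decreasing on [0,1]; the mode is at 0.
Mean = 1/(1+18) = 0.053.
Squared-error loss ⇒ the optimal estimator is the posterior mean.

0.053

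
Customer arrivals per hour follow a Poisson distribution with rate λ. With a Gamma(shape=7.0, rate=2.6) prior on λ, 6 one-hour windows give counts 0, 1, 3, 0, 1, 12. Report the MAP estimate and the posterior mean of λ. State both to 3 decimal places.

MAP estimate = 2.674, posterior mean = 2.791

Σ counts = 17. Posterior: Gamma(shape = 7.0+17 = 24.0, rate = 2.6+6 = 8.6).
Mode = (α−1)/β = 23.0/8.6 = 2.674.
Mean = α/β = 24.0/8.6 = 2.791.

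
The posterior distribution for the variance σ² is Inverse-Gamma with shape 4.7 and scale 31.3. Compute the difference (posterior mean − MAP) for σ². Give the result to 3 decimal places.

2.968

Mode = β/(α+1) = 31.3/5.7 = 5.491.
Mean = β/(α−1) = 31.3/3.7 = 8.459.
Difference = 8.459 − 5.491 = 2.968.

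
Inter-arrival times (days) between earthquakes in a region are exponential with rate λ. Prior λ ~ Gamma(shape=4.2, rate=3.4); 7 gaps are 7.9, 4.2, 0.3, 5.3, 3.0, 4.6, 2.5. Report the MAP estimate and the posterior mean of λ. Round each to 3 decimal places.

Σ times = 27.8. Posterior: Gamma(shape = 4.2+7 = 11.2, rate = 3.4+27.8 = 31.2).
Mode = (α−1)/β = 10.2/31.2 = 0.327.
Mean = α/β = 11.2/31.2 = 0.359.
Right-skewed posterior ⇒ mode < mean.

MAP estimate = 0.327, posterior mean = 0.359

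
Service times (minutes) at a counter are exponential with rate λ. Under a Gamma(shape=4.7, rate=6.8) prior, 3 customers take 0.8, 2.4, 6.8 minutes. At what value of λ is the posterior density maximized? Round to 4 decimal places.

Σ times = 10.0. Posterior: Gamma(shape = 4.7+3 = 7.7, rate = 6.8+10.0 = 16.8).
Mode = (α−1)/β = 6.7/16.8 = 0.3988.
Mean = α/β = 7.7/16.8 = 0.4583.
This is the posterior mode — the MAP estimate.

0.3988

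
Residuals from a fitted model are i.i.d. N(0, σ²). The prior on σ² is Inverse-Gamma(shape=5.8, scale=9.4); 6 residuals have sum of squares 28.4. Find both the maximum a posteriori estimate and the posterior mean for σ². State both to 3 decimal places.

σ²_MAP = 2.408, E[σ²|data] = 3.026

Posterior: Inverse-Gamma(shape = 5.8+6/2 = 8.8, scale = 9.4+28.4/2 = 23.6).
Mode = β/(α+1) = 23.6/9.8 = 2.408.
Mean = β/(α−1) = 23.6/7.8 = 3.026.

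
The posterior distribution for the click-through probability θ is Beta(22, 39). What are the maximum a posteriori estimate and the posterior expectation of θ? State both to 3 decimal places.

MAP: 0.356. Posterior mean: 0.361.

Mode = (22−1)/(22+39−2) = 21/59 = 0.356.
Mean = 22/(22+39) = 22/61 = 0.361.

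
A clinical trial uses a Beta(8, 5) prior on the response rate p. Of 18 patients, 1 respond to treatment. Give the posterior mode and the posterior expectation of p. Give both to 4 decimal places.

Posterior: Beta(8+1, 5+17) = Beta(9, 22).
Mode = (9−1)/(9+22−2) = 8/29 = 0.2759.
Mean = 9/(9+22) = 9/31 = 0.2903.

posterior mode = 0.2759, posterior expectation = 0.2903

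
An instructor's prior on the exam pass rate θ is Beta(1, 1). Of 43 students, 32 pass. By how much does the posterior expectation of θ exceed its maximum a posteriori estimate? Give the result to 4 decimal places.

-0.0109

Posterior: Beta(1+32, 1+11) = Beta(33, 12).
Mode = (33−1)/(33+12−2) = 32/43 = 0.7442.
With a flat prior the MAP equals the MLE, 32/43.
Mean = 33/(33+12) = 33/45 = 0.7333.
Difference = 0.7333 − 0.7442 = -0.0109.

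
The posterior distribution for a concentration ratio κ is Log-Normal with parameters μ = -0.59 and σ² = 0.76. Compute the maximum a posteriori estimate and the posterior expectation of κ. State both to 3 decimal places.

Mode = exp(μ − σ²) = exp(-1.35) = 0.259.
Mean = exp(μ + σ²/2) = exp(-0.210) = 0.811.
The mean is pulled above the mode by the posterior's right skew.

MAP: 0.259. Posterior mean: 0.811.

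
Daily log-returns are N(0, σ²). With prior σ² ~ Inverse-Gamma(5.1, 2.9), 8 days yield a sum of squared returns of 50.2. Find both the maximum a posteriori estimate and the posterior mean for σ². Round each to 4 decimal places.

Posterior: Inverse-Gamma(shape = 5.1+8/2 = 9.1, scale = 2.9+50.2/2 = 28.0).
Mode = β/(α+1) = 28.0/10.1 = 2.7723.
Mean = β/(α−1) = 28.0/8.1 = 3.4568.

maximum a posteriori estimate = 2.7723, posterior mean = 3.4568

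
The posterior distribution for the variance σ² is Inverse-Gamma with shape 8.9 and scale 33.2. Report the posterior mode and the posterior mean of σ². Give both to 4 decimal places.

Mode = β/(α+1) = 33.2/9.9 = 3.3535.
Mean = β/(α−1) = 33.2/7.9 = 4.2025.
The posterior is right-skewed, so the mean exceeds the mode.

σ²_MAP = 3.3535, E[σ²|data] = 4.2025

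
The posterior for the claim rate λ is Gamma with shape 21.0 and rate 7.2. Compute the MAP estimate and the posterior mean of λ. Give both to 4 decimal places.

λ_MAP = 2.7778, E[λ|data] = 2.9167

Mode = (α−1)/β = 20.0/7.2 = 2.7778.
Mean = α/β = 21.0/7.2 = 2.9167.
The mean is pulled above the mode by the posterior's right skew.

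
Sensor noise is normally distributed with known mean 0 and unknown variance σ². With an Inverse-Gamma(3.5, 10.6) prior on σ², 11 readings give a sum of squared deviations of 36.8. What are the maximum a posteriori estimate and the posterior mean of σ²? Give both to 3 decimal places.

Posterior: Inverse-Gamma(shape = 3.5+11/2 = 9.0, scale = 10.6+36.8/2 = 29.0).
Mode = β/(α+1) = 29.0/10.0 = 2.900.
Mean = β/(α−1) = 29.0/8.0 = 3.625.

maximum a posteriori estimate = 2.900, posterior mean = 3.625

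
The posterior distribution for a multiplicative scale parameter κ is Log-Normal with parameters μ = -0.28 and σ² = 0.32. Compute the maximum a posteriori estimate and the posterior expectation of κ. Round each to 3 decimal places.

maximum a posteriori estimate = 0.549, posterior expectation = 0.887

Mode = exp(μ − σ²) = exp(-0.60) = 0.549.
Mean = exp(μ + σ²/2) = exp(-0.120) = 0.887.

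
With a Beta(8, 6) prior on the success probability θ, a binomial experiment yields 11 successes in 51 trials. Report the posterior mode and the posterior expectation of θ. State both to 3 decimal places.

MAP = 0.286, posterior mean = 0.292

Posterior: Beta(8+11, 6+40) = Beta(19, 46).
Mode = (19−1)/(19+46−2) = 18/63 = 0.286.
Mean = 19/(19+46) = 19/65 = 0.292.
Mean > mode: the posterior has a right tail.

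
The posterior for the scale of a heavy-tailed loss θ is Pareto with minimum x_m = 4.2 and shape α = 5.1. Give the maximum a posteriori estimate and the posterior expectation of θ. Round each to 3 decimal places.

The Pareto density is strictly decreasing on [x_m, ∞), so the mode is x_m = 4.200.
Mean = α·x_m/(α−1) = 5.1·4.2/4.1 = 5.224.
The mean is pulled above the mode by the posterior's right skew.

θ_MAP = 4.200, E[θ|data] = 5.224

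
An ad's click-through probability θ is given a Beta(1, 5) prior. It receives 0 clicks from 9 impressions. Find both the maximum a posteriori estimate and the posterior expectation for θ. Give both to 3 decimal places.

Posterior: Beta(1+0, 5+9) = Beta(1, 14).
Since α = 1 ≤ 1 and β > 1, the Beta density is monotone decreasing on [0,1]; the mode is at 0.
Mean = 1/(1+14) = 0.067.
Mean > mode: the posterior has a right tail.

MAP = 0.000; posterior mean = 0.067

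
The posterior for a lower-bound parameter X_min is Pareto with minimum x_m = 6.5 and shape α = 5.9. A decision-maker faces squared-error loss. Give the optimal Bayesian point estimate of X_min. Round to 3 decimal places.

7.827

The Pareto density is strictly decreasing on [x_m, ∞), so the mode is x_m = 6.500.
Mean = α·x_m/(α−1) = 5.9·6.5/4.9 = 7.827.
Squared-error loss ⇒ the optimal estimator is the posterior mean.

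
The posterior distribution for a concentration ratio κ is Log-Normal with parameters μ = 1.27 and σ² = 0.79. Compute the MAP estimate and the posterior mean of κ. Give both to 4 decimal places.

MAP: 1.6161. Posterior mean: 5.2857.

Mode = exp(μ − σ²) = exp(0.48) = 1.6161.
Mean = exp(μ + σ²/2) = exp(1.665) = 5.2857.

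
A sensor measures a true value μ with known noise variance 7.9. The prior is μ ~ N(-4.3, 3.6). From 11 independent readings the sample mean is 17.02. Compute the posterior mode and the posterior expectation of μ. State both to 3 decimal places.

MAP = 13.474; posterior mean = 13.474

Posterior for μ is Normal. Precision-weighted mean: (1/3.6·-4.3 + 11/7.9·17.02) / (1/3.6 + 11/7.9) = 13.474.
A Normal posterior is symmetric, so mode = mean.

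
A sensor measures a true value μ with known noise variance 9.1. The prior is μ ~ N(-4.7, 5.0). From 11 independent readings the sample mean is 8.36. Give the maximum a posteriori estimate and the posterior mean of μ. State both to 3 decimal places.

Posterior for μ is Normal. Precision-weighted mean: (1/5.0·-4.7 + 11/9.1·8.36) / (1/5.0 + 11/9.1) = 6.506.
A Normal posterior is symmetric, so mode = mean.

MAP = 6.506, posterior mean = 6.506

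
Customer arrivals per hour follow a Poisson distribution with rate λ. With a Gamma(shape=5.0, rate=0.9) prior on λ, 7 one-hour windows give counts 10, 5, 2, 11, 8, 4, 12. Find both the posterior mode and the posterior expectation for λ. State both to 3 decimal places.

posterior mode = 7.089, posterior expectation = 7.215

Σ counts = 52. Posterior: Gamma(shape = 5.0+52 = 57.0, rate = 0.9+7 = 7.9).
Mode = (α−1)/β = 56.0/7.9 = 7.089.
Mean = α/β = 57.0/7.9 = 7.215.
Right-skewed posterior ⇒ mode < mean.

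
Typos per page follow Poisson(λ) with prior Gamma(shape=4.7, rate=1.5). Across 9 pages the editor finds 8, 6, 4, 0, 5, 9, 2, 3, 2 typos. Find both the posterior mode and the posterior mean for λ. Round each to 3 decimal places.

MAP: 4.067. Posterior mean: 4.162.

Σ counts = 39. Posterior: Gamma(shape = 4.7+39 = 43.7, rate = 1.5+9 = 10.5).
Mode = (α−1)/β = 42.7/10.5 = 4.067.
Mean = α/β = 43.7/10.5 = 4.162.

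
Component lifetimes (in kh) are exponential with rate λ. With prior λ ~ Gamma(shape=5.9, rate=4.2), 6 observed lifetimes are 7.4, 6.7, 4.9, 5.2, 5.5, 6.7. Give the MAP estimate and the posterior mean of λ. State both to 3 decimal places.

Σ times = 36.4. Posterior: Gamma(shape = 5.9+6 = 11.9, rate = 4.2+36.4 = 40.6).
Mode = (α−1)/β = 10.9/40.6 = 0.268.
Mean = α/β = 11.9/40.6 = 0.293.

MAP: 0.268. Posterior mean: 0.293.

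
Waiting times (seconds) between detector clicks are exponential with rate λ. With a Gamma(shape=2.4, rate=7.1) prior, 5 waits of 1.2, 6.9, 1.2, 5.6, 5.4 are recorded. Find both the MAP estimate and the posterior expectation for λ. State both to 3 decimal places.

MAP = 0.234; posterior mean = 0.270

Σ times = 20.3. Posterior: Gamma(shape = 2.4+5 = 7.4, rate = 7.1+20.3 = 27.4).
Mode = (α−1)/β = 6.4/27.4 = 0.234.
Mean = α/β = 7.4/27.4 = 0.270.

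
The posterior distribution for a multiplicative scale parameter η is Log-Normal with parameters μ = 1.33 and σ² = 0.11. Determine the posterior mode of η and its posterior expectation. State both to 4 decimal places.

MAP: 3.3872. Posterior mean: 3.9948.

Mode = exp(μ − σ²) = exp(1.22) = 3.3872.
Mean = exp(μ + σ²/2) = exp(1.385) = 3.9948.
The posterior is right-skewed, so the mean exceeds the mode.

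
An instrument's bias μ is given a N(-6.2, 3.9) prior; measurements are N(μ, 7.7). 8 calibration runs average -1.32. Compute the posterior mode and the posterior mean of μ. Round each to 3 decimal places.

μ_MAP = -2.286, E[μ|data] = -2.286

Posterior for μ is Normal. Precision-weighted mean: (1/3.9·-6.2 + 8/7.7·-1.32) / (1/3.9 + 8/7.7) = -2.286.
A Normal posterior is symmetric, so mode = mean.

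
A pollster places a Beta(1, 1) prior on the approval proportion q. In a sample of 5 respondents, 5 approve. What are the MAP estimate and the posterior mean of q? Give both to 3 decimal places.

q_MAP = 1.000, E[q|data] = 0.857

Posterior: Beta(1+5, 1+0) = Beta(6, 1).
Since β = 1 ≤ 1 and α > 1, the Beta density is monotone increasing on [0,1]; the mode is at 1.
Mean = 6/(6+1) = 0.857.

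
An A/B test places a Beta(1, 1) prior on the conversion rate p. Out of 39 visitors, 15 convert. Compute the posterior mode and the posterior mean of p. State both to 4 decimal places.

Posterior: Beta(1+15, 1+24) = Beta(16, 25).
Mode = (16−1)/(16+25−2) = 15/39 = 0.3846.
With a flat prior the MAP equals the MLE, 15/39.
Mean = 16/(16+25) = 16/41 = 0.3902.
The posterior is right-skewed, so the mean exceeds the mode.

posterior mode = 0.3846, posterior mean = 0.3902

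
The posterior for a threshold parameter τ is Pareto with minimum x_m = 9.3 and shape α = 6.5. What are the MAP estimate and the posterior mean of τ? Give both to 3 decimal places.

The Pareto density is strictly decreasing on [x_m, ∞), so the mode is x_m = 9.300.
Mean = α·x_m/(α−1) = 6.5·9.3/5.5 = 10.991.

MAP = 9.300; posterior mean = 10.991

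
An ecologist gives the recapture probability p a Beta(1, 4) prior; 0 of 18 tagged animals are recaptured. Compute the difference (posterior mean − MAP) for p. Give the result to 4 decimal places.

Posterior: Beta(1+0, 4+18) = Beta(1, 22).
Since α = 1 ≤ 1 and β > 1, the Beta density is monotone decreasing on [0,1]; the mode is at 0.
Mean = 1/(1+22) = 0.0435.
Difference = 0.0435 − 0.0000 = 0.0435.

0.0435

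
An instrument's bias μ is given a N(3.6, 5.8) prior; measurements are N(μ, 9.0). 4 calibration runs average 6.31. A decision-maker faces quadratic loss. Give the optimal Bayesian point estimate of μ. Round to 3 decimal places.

Posterior for μ is Normal. Precision-weighted mean: (1/5.8·3.6 + 4/9.0·6.31) / (1/5.8 + 4/9.0) = 5.553.
A Normal posterior is symmetric, so mode = mean.
Quadratic loss ⇒ the optimal estimator is the posterior mean.

5.553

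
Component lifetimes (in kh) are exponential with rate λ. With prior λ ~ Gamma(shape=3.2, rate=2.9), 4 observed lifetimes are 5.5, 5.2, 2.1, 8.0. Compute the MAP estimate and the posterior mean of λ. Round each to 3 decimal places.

MAP = 0.262; posterior mean = 0.304

Σ times = 20.8. Posterior: Gamma(shape = 3.2+4 = 7.2, rate = 2.9+20.8 = 23.7).
Mode = (α−1)/β = 6.2/23.7 = 0.262.
Mean = α/β = 7.2/23.7 = 0.304.
The mean is pulled above the mode by the posterior's right skew.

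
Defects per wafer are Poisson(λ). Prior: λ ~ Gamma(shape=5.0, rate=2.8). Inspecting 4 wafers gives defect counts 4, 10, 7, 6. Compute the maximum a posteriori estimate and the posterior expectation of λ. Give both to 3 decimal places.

maximum a posteriori estimate = 4.559, posterior expectation = 4.706

Σ counts = 27. Posterior: Gamma(shape = 5.0+27 = 32.0, rate = 2.8+4 = 6.8).
Mode = (α−1)/β = 31.0/6.8 = 4.559.
Mean = α/β = 32.0/6.8 = 4.706.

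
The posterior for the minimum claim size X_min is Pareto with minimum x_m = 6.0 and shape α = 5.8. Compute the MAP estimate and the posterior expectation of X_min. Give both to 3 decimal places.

MAP estimate = 6.000, posterior expectation = 7.250

The Pareto density is strictly decreasing on [x_m, ∞), so the mode is x_m = 6.000.
Mean = α·x_m/(α−1) = 5.8·6.0/4.8 = 7.250.
The posterior is right-skewed, so the mean exceeds the mode.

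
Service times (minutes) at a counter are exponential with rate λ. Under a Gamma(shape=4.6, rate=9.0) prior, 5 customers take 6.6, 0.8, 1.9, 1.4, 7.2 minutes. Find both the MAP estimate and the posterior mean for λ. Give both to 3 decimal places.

MAP: 0.320. Posterior mean: 0.357.

Σ times = 17.9. Posterior: Gamma(shape = 4.6+5 = 9.6, rate = 9.0+17.9 = 26.9).
Mode = (α−1)/β = 8.6/26.9 = 0.320.
Mean = α/β = 9.6/26.9 = 0.357.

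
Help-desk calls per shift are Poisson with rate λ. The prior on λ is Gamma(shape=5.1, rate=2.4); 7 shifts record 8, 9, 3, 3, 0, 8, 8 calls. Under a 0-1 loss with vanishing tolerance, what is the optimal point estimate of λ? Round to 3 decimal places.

Σ counts = 39. Posterior: Gamma(shape = 5.1+39 = 44.1, rate = 2.4+7 = 9.4).
Mode = (α−1)/β = 43.1/9.4 = 4.585.
Mean = α/β = 44.1/9.4 = 4.691.
This is the posterior mode — the MAP estimate.

4.585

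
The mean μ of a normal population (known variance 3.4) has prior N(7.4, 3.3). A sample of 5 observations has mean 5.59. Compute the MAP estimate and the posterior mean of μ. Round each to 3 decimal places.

μ_MAP = 5.899, E[μ|data] = 5.899

Posterior for μ is Normal. Precision-weighted mean: (1/3.3·7.4 + 5/3.4·5.59) / (1/3.3 + 5/3.4) = 5.899.
A Normal posterior is symmetric, so mode = mean.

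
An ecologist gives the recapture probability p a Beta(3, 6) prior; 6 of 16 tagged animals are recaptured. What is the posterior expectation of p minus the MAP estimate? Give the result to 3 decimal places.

Posterior: Beta(3+6, 6+10) = Beta(9, 16).
Mode = (9−1)/(9+16−2) = 8/23 = 0.348.
Mean = 9/(9+16) = 9/25 = 0.360.
Difference = 0.360 − 0.348 = 0.012.
Mean > mode: the posterior has a right tail.

0.012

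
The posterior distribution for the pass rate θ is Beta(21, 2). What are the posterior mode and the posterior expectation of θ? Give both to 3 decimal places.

Mode = (21−1)/(21+2−2) = 20/21 = 0.952.
Mean = 21/(21+2) = 21/23 = 0.913.
The mean is pulled below the mode by the posterior's left skew.

MAP = 0.952, posterior mean = 0.913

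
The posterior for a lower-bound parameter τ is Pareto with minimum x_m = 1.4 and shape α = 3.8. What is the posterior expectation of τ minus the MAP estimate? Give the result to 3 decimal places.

The Pareto density is strictly decreasing on [x_m, ∞), so the mode is x_m = 1.400.
Mean = α·x_m/(α−1) = 3.8·1.4/2.8 = 1.900.
Difference = 1.900 − 1.400 = 0.500.
The mean is pulled above the mode by the posterior's right skew.

0.500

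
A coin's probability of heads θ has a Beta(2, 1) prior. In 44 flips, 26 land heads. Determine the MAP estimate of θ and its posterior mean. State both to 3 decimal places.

MAP = 0.600; posterior mean = 0.596

Posterior: Beta(2+26, 1+18) = Beta(28, 19).
Mode = (28−1)/(28+19−2) = 27/45 = 0.600.
Mean = 28/(28+19) = 28/47 = 0.596.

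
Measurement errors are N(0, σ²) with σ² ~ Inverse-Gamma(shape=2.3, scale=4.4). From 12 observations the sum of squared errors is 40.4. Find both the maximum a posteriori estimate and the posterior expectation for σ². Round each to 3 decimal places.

Posterior: Inverse-Gamma(shape = 2.3+12/2 = 8.3, scale = 4.4+40.4/2 = 24.6).
Mode = β/(α+1) = 24.6/9.3 = 2.645.
Mean = β/(α−1) = 24.6/7.3 = 3.370.
Mean > mode: the posterior has a right tail.

maximum a posteriori estimate = 2.645, posterior expectation = 3.370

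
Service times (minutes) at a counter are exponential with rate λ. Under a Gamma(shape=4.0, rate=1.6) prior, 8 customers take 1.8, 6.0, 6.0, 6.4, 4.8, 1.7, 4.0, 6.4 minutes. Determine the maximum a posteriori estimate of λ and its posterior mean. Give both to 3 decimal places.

Σ times = 37.1. Posterior: Gamma(shape = 4.0+8 = 12.0, rate = 1.6+37.1 = 38.7).
Mode = (α−1)/β = 11.0/38.7 = 0.284.
Mean = α/β = 12.0/38.7 = 0.310.

maximum a posteriori estimate = 0.284, posterior mean = 0.310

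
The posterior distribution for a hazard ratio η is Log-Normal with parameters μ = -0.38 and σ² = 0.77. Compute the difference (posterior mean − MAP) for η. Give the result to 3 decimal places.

Mode = exp(μ − σ²) = exp(-1.15) = 0.317.
Mean = exp(μ + σ²/2) = exp(0.005) = 1.005.
Difference = 1.005 − 0.317 = 0.688.

0.688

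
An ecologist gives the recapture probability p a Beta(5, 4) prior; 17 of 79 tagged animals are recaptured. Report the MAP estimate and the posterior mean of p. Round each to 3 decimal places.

Posterior: Beta(5+17, 4+62) = Beta(22, 66).
Mode = (22−1)/(22+66−2) = 21/86 = 0.244.
Mean = 22/(22+66) = 22/88 = 0.250.
The mean is pulled above the mode by the posterior's right skew.

MAP = 0.244; posterior mean = 0.250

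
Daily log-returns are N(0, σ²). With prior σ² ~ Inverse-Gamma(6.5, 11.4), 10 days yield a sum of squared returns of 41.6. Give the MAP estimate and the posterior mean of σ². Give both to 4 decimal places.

Posterior: Inverse-Gamma(shape = 6.5+10/2 = 11.5, scale = 11.4+41.6/2 = 32.2).
Mode = β/(α+1) = 32.2/12.5 = 2.5760.
Mean = β/(α−1) = 32.2/10.5 = 3.0667.

MAP = 2.5760; posterior mean = 3.0667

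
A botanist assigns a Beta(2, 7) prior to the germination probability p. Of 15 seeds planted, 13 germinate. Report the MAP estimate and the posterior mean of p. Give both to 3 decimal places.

MAP: 0.636. Posterior mean: 0.625.

Posterior: Beta(2+13, 7+2) = Beta(15, 9).
Mode = (15−1)/(15+9−2) = 14/22 = 0.636.
Mean = 15/(15+9) = 15/24 = 0.625.
The posterior is left-skewed, so the mode exceeds the mean.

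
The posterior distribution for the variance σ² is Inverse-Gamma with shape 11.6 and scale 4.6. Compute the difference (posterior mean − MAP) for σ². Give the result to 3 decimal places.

0.069

Mode = β/(α+1) = 4.6/12.6 = 0.365.
Mean = β/(α−1) = 4.6/10.6 = 0.434.
Difference = 0.434 − 0.365 = 0.069.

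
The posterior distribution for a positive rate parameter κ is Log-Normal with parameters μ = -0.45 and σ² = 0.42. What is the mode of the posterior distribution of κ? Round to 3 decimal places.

Mode = exp(μ − σ²) = exp(-0.87) = 0.419.
Mean = exp(μ + σ²/2) = exp(-0.240) = 0.787.
This is the posterior mode — the MAP estimate.

0.419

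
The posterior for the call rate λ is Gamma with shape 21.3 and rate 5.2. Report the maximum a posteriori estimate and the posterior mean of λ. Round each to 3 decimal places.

λ_MAP = 3.904, E[λ|data] = 4.096

Mode = (α−1)/β = 20.3/5.2 = 3.904.
Mean = α/β = 21.3/5.2 = 4.096.
The posterior is right-skewed, so the mean exceeds the mode.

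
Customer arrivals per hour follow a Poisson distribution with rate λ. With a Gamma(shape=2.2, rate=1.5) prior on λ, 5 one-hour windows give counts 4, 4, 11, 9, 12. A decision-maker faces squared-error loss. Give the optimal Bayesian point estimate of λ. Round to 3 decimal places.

6.492

Σ counts = 40. Posterior: Gamma(shape = 2.2+40 = 42.2, rate = 1.5+5 = 6.5).
Mode = (α−1)/β = 41.2/6.5 = 6.338.
Mean = α/β = 42.2/6.5 = 6.492.
Squared-error loss ⇒ the optimal estimator is the posterior mean.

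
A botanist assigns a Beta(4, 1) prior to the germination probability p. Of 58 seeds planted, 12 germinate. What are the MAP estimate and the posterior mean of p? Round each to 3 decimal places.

Posterior: Beta(4+12, 1+46) = Beta(16, 47).
Mode = (16−1)/(16+47−2) = 15/61 = 0.246.
Mean = 16/(16+47) = 16/63 = 0.254.

MAP = 0.246; posterior mean = 0.254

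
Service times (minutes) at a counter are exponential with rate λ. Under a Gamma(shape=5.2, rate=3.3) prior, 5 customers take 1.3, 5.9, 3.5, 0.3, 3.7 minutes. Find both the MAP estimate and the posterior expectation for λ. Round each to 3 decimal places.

MAP estimate = 0.511, posterior expectation = 0.567

Σ times = 14.7. Posterior: Gamma(shape = 5.2+5 = 10.2, rate = 3.3+14.7 = 18.0).
Mode = (α−1)/β = 9.2/18.0 = 0.511.
Mean = α/β = 10.2/18.0 = 0.567.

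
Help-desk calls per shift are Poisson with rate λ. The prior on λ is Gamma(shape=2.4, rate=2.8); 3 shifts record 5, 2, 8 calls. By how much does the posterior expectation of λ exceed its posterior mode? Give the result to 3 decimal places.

Σ counts = 15. Posterior: Gamma(shape = 2.4+15 = 17.4, rate = 2.8+3 = 5.8).
Mode = (α−1)/β = 16.4/5.8 = 2.828.
Mean = α/β = 17.4/5.8 = 3.000.
Difference = 3.000 − 2.828 = 0.172.

0.172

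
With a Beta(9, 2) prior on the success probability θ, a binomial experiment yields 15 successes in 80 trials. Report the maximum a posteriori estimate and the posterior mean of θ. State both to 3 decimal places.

Posterior: Beta(9+15, 2+65) = Beta(24, 67).
Mode = (24−1)/(24+67−2) = 23/89 = 0.258.
Mean = 24/(24+67) = 24/91 = 0.264.
Right-skewed posterior ⇒ mode < mean.

θ_MAP = 0.258, E[θ|data] = 0.264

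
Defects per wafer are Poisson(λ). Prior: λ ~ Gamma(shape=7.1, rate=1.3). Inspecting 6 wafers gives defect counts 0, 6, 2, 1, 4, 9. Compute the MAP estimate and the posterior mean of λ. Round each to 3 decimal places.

Σ counts = 22. Posterior: Gamma(shape = 7.1+22 = 29.1, rate = 1.3+6 = 7.3).
Mode = (α−1)/β = 28.1/7.3 = 3.849.
Mean = α/β = 29.1/7.3 = 3.986.

λ_MAP = 3.849, E[λ|data] = 3.986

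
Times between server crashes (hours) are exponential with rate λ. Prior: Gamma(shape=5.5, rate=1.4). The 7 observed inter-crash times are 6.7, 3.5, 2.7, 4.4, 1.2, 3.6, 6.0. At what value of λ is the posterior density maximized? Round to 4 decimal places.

0.3898

Σ times = 28.1. Posterior: Gamma(shape = 5.5+7 = 12.5, rate = 1.4+28.1 = 29.5).
Mode = (α−1)/β = 11.5/29.5 = 0.3898.
Mean = α/β = 12.5/29.5 = 0.4237.
This is the posterior mode — the MAP estimate.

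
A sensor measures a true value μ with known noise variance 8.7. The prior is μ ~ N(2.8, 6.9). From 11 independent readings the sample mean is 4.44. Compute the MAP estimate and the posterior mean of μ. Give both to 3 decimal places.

Posterior for μ is Normal. Precision-weighted mean: (1/6.9·2.8 + 11/8.7·4.44) / (1/6.9 + 11/8.7) = 4.271.
A Normal posterior is symmetric, so mode = mean.

MAP = 4.271, posterior mean = 4.271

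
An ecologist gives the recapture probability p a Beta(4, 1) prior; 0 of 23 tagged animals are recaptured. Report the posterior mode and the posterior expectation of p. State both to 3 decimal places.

Posterior: Beta(4+0, 1+23) = Beta(4, 24).
Mode = (4−1)/(4+24−2) = 3/26 = 0.115.
Mean = 4/(4+24) = 4/28 = 0.143.

MAP: 0.115. Posterior mean: 0.143.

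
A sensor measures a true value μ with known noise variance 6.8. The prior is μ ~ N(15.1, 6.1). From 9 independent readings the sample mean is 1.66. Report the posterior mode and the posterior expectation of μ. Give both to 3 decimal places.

MAP = 3.141; posterior mean = 3.141

Posterior for μ is Normal. Precision-weighted mean: (1/6.1·15.1 + 9/6.8·1.66) / (1/6.1 + 9/6.8) = 3.141.
A Normal posterior is symmetric, so mode = mean.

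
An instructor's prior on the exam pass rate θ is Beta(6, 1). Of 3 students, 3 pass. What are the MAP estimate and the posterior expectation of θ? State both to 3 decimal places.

MAP = 1.000, posterior mean = 0.900

Posterior: Beta(6+3, 1+0) = Beta(9, 1).
Since β = 1 ≤ 1 and α > 1, the Beta density is monotone increasing on [0,1]; the mode is at 1.
Mean = 9/(9+1) = 0.900.
Left-skewed posterior ⇒ mean < mode.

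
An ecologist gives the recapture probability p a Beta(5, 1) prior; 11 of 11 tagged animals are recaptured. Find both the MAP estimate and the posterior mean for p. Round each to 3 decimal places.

p_MAP = 1.000, E[p|data] = 0.941

Posterior: Beta(5+11, 1+0) = Beta(16, 1).
Since β = 1 ≤ 1 and α > 1, the Beta density is monotone increasing on [0,1]; the mode is at 1.
Mean = 16/(16+1) = 0.941.
The posterior is left-skewed, so the mode exceeds the mean.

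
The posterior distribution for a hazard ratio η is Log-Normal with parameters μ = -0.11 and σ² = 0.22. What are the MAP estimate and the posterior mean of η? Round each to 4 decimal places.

MAP = 0.7189, posterior mean = 1.0000

Mode = exp(μ − σ²) = exp(-0.33) = 0.7189.
Mean = exp(μ + σ²/2) = exp(0.000) = 1.0000.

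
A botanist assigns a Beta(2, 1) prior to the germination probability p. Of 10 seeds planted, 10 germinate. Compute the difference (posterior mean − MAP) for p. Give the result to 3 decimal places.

Posterior: Beta(2+10, 1+0) = Beta(12, 1).
Since β = 1 ≤ 1 and α > 1, the Beta density is monotone increasing on [0,1]; the mode is at 1.
Mean = 12/(12+1) = 0.923.
Difference = 0.923 − 1.000 = -0.077.

-0.077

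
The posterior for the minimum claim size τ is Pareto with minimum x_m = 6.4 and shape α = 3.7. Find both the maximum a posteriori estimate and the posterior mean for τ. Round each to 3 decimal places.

MAP = 6.400, posterior mean = 8.770

The Pareto density is strictly decreasing on [x_m, ∞), so the mode is x_m = 6.400.
Mean = α·x_m/(α−1) = 3.7·6.4/2.7 = 8.770.
The mean is pulled above the mode by the posterior's right skew.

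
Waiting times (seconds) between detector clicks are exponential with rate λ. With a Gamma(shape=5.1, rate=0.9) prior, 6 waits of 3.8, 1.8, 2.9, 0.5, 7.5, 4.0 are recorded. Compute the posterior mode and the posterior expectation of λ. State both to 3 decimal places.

MAP: 0.472. Posterior mean: 0.519.

Σ times = 20.5. Posterior: Gamma(shape = 5.1+6 = 11.1, rate = 0.9+20.5 = 21.4).
Mode = (α−1)/β = 10.1/21.4 = 0.472.
Mean = α/β = 11.1/21.4 = 0.519.
Mean > mode: the posterior has a right tail.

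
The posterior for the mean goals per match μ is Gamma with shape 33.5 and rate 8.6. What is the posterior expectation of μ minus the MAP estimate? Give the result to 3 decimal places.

0.116

Mode = (α−1)/β = 32.5/8.6 = 3.779.
Mean = α/β = 33.5/8.6 = 3.895.
Difference = 3.895 − 3.779 = 0.116.
The posterior is right-skewed, so the mean exceeds the mode.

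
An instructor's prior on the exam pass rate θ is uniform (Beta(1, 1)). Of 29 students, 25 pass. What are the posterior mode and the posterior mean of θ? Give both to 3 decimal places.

Posterior: Beta(1+25, 1+4) = Beta(26, 5).
Mode = (26−1)/(26+5−2) = 25/29 = 0.862.
With a flat prior the MAP equals the MLE, 25/29.
Mean = 26/(26+5) = 26/31 = 0.839.
The posterior is left-skewed, so the mode exceeds the mean.

θ_MAP = 0.862, E[θ|data] = 0.839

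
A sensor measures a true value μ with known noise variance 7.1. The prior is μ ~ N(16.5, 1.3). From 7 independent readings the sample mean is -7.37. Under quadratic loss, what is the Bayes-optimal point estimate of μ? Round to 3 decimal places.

3.092

Posterior for μ is Normal. Precision-weighted mean: (1/1.3·16.5 + 7/7.1·-7.37) / (1/1.3 + 7/7.1) = 3.092.
A Normal posterior is symmetric, so mode = mean.
Quadratic loss ⇒ the optimal estimator is the posterior mean.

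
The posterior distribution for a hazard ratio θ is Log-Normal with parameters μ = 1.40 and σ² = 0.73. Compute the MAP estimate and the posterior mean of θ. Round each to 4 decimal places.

MAP estimate = 1.9542, posterior mean = 5.8416

Mode = exp(μ − σ²) = exp(0.67) = 1.9542.
Mean = exp(μ + σ²/2) = exp(1.765) = 5.8416.
Right-skewed posterior ⇒ mode < mean.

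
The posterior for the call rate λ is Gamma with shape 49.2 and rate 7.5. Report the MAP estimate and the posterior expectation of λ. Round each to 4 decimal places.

Mode = (α−1)/β = 48.2/7.5 = 6.4267.
Mean = α/β = 49.2/7.5 = 6.5600.
Mean > mode: the posterior has a right tail.

MAP: 6.4267. Posterior mean: 6.5600.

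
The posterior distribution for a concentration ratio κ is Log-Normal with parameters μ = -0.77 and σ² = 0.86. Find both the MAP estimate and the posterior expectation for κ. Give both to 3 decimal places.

MAP = 0.196; posterior mean = 0.712

Mode = exp(μ − σ²) = exp(-1.63) = 0.196.
Mean = exp(μ + σ²/2) = exp(-0.340) = 0.712.
Right-skewed posterior ⇒ mode < mean.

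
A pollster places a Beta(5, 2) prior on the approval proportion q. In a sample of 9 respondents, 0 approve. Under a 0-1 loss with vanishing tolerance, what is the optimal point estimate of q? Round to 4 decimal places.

Posterior: Beta(5+0, 2+9) = Beta(5, 11).
Mode = (5−1)/(5+11−2) = 4/14 = 0.2857.
Mean = 5/(5+11) = 5/16 = 0.3125.
This is the posterior mode — the MAP estimate.

0.2857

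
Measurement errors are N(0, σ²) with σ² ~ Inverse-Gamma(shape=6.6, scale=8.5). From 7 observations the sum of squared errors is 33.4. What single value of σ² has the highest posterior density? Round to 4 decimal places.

Posterior: Inverse-Gamma(shape = 6.6+7/2 = 10.1, scale = 8.5+33.4/2 = 25.2).
Mode = β/(α+1) = 25.2/11.1 = 2.2703.
Mean = β/(α−1) = 25.2/9.1 = 2.7692.
This is the posterior mode — the MAP estimate.

2.2703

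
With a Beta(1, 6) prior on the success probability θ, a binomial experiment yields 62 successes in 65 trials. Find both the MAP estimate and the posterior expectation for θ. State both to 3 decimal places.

Posterior: Beta(1+62, 6+3) = Beta(63, 9).
Mode = (63−1)/(63+9−2) = 62/70 = 0.886.
Mean = 63/(63+9) = 63/72 = 0.875.

θ_MAP = 0.886, E[θ|data] = 0.875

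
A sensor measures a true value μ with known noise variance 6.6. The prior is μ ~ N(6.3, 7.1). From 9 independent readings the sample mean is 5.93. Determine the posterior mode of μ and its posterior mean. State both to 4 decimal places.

Posterior for μ is Normal. Precision-weighted mean: (1/7.1·6.3 + 9/6.6·5.93) / (1/7.1 + 9/6.6) = 5.9646.
A Normal posterior is symmetric, so mode = mean.

μ_MAP = 5.9646, E[μ|data] = 5.9646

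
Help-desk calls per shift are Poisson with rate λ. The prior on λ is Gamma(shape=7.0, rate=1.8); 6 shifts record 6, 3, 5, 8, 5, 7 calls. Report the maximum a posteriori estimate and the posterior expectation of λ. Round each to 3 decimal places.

maximum a posteriori estimate = 5.128, posterior expectation = 5.256

Σ counts = 34. Posterior: Gamma(shape = 7.0+34 = 41.0, rate = 1.8+6 = 7.8).
Mode = (α−1)/β = 40.0/7.8 = 5.128.
Mean = α/β = 41.0/7.8 = 5.256.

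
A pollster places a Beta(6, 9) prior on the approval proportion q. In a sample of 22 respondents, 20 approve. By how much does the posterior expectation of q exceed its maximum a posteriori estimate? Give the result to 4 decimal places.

Posterior: Beta(6+20, 9+2) = Beta(26, 11).
Mode = (26−1)/(26+11−2) = 25/35 = 0.7143.
Mean = 26/(26+11) = 26/37 = 0.7027.
Difference = 0.7027 − 0.7143 = -0.0116.
The mean is pulled below the mode by the posterior's left skew.

-0.0116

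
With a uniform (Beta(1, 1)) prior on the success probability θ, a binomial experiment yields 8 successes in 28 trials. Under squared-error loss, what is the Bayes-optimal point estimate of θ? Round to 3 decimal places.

0.300

Posterior: Beta(1+8, 1+20) = Beta(9, 21).
Mode = (9−1)/(9+21−2) = 8/28 = 0.286.
With a flat prior the MAP equals the MLE, 8/28.
Mean = 9/(9+21) = 9/30 = 0.300.
Squared-error loss ⇒ the optimal estimator is the posterior mean.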